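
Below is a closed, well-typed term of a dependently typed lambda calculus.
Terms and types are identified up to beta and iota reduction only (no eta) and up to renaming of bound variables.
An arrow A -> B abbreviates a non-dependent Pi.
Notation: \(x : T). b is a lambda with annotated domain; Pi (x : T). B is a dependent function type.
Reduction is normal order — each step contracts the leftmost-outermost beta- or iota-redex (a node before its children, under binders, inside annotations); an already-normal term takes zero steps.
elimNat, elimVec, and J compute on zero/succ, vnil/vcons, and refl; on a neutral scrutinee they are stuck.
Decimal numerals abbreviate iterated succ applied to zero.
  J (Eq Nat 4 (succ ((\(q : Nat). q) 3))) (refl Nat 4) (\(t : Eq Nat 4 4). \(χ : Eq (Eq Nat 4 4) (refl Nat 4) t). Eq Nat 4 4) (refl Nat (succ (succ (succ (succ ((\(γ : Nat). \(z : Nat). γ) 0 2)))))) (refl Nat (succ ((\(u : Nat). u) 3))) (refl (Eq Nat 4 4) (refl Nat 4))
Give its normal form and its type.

reduced normal form:
  refl Nat 4
inferred type:
  Eq Nat 4 4
observation: reduction starts at a J iota-redex, and 3 normal-order steps reach the normal form.


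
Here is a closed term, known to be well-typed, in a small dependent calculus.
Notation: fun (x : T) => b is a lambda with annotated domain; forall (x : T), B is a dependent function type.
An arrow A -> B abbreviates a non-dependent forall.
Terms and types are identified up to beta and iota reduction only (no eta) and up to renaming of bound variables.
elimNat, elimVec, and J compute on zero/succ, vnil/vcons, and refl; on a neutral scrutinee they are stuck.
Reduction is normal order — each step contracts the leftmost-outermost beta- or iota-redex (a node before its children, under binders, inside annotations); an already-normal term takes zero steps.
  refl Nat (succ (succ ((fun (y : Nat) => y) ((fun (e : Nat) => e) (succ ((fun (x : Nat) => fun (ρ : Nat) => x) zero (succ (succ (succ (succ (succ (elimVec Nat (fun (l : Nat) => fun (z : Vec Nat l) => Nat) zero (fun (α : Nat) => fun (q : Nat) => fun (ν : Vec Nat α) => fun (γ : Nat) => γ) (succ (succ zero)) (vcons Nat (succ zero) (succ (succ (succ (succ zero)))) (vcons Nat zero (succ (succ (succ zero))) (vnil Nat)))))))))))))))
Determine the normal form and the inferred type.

reduced normal form:
  refl Nat (succ (succ (succ zero)))
inferred type:
  Eq Nat (succ (succ (succ zero))) (succ (succ (succ zero)))
observation: the term reaches its normal form after 4 normal-order steps.


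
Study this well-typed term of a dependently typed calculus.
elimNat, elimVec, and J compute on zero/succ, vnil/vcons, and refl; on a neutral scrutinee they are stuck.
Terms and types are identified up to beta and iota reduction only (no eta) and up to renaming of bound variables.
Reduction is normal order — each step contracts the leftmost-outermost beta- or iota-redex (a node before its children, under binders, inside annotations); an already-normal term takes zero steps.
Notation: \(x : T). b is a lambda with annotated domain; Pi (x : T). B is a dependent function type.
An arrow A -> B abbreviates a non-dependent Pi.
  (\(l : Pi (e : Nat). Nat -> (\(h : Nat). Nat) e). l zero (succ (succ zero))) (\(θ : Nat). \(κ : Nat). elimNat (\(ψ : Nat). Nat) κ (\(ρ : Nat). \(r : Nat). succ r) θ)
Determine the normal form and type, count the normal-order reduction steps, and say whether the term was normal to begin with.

reduced normal form:
  succ (succ zero)
the term's type:
  Nat
normal-order step count: 4
already normal: no
first contracted redex: a beta-redex


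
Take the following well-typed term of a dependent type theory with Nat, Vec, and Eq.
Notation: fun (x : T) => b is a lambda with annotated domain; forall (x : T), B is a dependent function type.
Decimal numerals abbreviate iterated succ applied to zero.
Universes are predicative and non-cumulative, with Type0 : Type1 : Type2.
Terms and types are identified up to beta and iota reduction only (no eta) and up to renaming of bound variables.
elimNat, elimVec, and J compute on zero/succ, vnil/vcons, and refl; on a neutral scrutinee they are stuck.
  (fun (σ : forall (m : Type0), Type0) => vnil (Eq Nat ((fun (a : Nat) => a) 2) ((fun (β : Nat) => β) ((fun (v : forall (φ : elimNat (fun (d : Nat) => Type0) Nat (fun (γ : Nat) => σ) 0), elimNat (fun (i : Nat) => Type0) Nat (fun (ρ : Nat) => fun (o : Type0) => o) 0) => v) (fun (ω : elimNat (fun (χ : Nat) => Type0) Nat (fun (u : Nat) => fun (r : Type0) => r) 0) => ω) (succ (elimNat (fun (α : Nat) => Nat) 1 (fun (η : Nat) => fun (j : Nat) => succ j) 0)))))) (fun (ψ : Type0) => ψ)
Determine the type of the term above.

type:
  Vec (Eq Nat 2 2) 0


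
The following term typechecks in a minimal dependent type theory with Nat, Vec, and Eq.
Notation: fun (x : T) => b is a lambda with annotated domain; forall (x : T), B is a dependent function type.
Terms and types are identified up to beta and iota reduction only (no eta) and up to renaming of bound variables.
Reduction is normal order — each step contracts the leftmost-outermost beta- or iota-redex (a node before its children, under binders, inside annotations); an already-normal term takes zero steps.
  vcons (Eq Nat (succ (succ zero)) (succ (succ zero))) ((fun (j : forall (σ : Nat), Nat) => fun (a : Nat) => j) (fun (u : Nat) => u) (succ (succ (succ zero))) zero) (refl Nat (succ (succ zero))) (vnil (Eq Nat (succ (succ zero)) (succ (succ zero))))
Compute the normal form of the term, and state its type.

resulting normal form:
  vcons (Eq Nat (succ (succ zero)) (succ (succ zero))) zero (refl Nat (succ (succ zero))) (vnil (Eq Nat (succ (succ zero)) (succ (succ zero))))
type:
  Vec (Eq Nat (succ (succ zero)) (succ (succ zero))) (succ zero)
observation: contracting a beta-redex first, the term normalizes in 3 steps.


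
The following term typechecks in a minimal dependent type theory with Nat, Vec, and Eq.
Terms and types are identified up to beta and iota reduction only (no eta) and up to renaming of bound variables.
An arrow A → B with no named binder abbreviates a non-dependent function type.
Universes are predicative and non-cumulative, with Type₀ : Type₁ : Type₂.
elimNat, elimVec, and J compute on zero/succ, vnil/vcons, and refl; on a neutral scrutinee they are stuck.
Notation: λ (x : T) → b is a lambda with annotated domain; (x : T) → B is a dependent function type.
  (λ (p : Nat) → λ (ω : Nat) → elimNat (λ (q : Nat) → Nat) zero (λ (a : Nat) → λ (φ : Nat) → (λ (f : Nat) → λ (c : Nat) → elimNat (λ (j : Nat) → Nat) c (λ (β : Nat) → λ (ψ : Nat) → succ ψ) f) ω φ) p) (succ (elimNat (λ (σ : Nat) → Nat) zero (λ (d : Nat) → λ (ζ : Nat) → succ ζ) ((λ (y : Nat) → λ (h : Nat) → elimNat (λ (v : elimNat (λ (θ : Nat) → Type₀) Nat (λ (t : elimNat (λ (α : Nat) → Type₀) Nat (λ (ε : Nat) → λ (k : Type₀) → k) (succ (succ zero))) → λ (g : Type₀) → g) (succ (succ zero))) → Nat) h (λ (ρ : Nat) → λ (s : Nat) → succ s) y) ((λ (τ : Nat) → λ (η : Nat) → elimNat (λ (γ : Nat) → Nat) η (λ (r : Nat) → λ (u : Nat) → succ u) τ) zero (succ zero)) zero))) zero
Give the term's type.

type:
  Nat


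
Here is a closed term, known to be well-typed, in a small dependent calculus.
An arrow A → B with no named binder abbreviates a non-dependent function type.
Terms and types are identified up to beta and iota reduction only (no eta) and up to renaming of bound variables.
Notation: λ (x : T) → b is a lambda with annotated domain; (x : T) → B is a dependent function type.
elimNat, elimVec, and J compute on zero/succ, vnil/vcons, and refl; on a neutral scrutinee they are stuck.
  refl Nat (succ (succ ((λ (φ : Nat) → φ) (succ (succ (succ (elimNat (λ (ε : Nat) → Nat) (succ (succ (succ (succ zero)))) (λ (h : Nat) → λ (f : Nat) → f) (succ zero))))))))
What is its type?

inferred type:
  Eq Nat (succ (succ (succ (succ (succ (succ (succ (succ (succ zero))))))))) (succ (succ (succ (succ (succ (succ (succ (succ (succ zero)))))))))


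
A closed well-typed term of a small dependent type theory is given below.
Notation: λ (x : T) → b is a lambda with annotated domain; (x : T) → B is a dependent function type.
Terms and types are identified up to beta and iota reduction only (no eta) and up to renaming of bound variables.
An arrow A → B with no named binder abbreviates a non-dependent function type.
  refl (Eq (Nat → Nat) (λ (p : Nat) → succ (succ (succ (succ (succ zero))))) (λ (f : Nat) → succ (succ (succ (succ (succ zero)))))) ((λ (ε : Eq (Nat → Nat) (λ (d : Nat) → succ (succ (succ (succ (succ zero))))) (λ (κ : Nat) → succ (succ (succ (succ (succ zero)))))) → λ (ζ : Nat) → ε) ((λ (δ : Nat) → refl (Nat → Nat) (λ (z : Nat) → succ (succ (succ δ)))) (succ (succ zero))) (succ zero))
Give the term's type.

the term's type:
  Eq (Eq (Nat → Nat) (λ (p : Nat) → succ (succ (succ (succ (succ zero))))) (λ (f : Nat) → succ (succ (succ (succ (succ zero)))))) (refl (Nat → Nat) (λ (ε : Nat) → succ (succ (succ (succ (succ zero)))))) (refl (Nat → Nat) (λ (d : Nat) → succ (succ (succ (succ (succ zero))))))


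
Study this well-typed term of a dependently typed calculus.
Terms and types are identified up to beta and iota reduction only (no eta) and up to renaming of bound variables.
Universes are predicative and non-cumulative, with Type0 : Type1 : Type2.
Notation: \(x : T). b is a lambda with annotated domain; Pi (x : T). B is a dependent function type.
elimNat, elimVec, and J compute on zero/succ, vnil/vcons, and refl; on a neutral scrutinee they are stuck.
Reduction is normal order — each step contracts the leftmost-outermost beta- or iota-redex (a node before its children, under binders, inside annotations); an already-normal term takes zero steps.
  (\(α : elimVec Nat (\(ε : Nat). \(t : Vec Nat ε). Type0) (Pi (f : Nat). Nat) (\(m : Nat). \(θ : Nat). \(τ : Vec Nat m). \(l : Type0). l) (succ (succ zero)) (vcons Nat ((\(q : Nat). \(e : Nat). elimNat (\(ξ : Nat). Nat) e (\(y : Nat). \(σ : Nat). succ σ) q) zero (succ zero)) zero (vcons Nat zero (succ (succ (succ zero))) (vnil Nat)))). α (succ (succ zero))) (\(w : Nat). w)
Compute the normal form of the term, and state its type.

normal form:
  succ (succ zero)
type:
  Nat


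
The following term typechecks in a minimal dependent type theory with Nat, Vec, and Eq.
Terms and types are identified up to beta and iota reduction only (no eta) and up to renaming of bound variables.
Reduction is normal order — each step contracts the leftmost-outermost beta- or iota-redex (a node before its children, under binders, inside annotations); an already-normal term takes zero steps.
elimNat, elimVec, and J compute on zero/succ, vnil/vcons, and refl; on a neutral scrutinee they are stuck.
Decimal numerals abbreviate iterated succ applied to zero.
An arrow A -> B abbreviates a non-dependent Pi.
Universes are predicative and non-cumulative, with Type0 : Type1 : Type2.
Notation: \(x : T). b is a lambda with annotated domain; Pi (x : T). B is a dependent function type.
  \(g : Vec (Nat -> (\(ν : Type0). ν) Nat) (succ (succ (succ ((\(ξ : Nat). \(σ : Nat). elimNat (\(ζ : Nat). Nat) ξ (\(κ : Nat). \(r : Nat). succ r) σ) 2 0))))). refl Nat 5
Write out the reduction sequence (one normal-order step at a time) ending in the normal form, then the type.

reduction (normal order):
  \(g : Vec (Nat -> (\(ν : Type0). ν) Nat) (succ (succ (succ ((\(ξ : Nat). \(σ : Nat). elimNat (\(ζ : Nat). Nat) ξ (\(κ : Nat). \(r : Nat). succ r) σ) 2 0))))). refl Nat 5
  ~> \(g : Vec (Nat -> Nat) (succ (succ (succ ((\(ν : Nat). \(ξ : Nat). elimNat (\(σ : Nat). Nat) ν (\(ζ : Nat). \(κ : Nat). succ κ) ξ) 2 0))))). refl Nat 5
  ~> \(g : Vec (Nat -> Nat) (succ (succ (succ ((\(ν : Nat). elimNat (\(ξ : Nat). Nat) 2 (\(σ : Nat). \(ζ : Nat). succ ζ) ν) 0))))). refl Nat 5
  ~> \(g : Vec (Nat -> Nat) (succ (succ (succ (elimNat (\(ν : Nat). Nat) 2 (\(ξ : Nat). \(σ : Nat). succ σ) 0))))). refl Nat 5
  ~> \(g : Vec (Nat -> Nat) 5). refl Nat 5
type:
  Vec (Nat -> Nat) 5 -> Eq Nat 5 5


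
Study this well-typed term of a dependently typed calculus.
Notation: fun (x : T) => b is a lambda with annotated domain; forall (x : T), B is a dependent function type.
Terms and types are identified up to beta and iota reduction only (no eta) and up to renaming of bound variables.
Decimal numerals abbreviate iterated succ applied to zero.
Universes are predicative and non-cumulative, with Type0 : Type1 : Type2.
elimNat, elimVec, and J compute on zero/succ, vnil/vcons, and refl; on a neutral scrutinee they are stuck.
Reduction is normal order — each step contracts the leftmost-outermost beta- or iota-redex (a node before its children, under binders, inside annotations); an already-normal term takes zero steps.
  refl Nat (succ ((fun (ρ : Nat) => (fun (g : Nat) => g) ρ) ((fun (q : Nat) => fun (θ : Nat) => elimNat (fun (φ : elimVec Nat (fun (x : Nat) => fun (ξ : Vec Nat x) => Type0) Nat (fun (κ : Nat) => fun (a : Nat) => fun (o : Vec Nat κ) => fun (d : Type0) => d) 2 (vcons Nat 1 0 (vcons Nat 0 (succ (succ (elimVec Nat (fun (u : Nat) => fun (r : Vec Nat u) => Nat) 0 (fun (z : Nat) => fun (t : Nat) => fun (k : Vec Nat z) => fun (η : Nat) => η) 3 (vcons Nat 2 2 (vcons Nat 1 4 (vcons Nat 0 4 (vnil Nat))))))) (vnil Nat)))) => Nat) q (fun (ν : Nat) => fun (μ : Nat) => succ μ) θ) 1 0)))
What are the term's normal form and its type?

reduced normal form:
  refl Nat 2
the term's type:
  Eq Nat 2 2
observation: 5 normal-order steps separate the term from its normal form.


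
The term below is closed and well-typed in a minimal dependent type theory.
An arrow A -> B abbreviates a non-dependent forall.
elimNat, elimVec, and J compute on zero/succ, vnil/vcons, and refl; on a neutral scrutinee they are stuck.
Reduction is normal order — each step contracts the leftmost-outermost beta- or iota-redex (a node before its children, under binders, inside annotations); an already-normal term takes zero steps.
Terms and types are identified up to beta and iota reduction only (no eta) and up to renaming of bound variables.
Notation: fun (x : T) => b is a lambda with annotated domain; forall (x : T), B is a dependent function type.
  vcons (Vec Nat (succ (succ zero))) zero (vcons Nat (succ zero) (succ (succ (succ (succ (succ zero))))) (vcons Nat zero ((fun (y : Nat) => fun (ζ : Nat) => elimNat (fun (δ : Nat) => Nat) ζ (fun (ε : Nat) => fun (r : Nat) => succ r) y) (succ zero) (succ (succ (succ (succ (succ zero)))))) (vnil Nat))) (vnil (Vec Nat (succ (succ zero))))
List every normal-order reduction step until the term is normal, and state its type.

reduction (normal order):
  vcons (Vec Nat (succ (succ zero))) zero (vcons Nat (succ zero) (succ (succ (succ (succ (succ zero))))) (vcons Nat zero ((fun (y : Nat) => fun (ζ : Nat) => elimNat (fun (δ : Nat) => Nat) ζ (fun (ε : Nat) => fun (r : Nat) => succ r) y) (succ zero) (succ (succ (succ (succ (succ zero)))))) (vnil Nat))) (vnil (Vec Nat (succ (succ zero))))
  ~> vcons (Vec Nat (succ (succ zero))) zero (vcons Nat (succ zero) (succ (succ (succ (succ (succ zero))))) (vcons Nat zero ((fun (y : Nat) => elimNat (fun (ζ : Nat) => Nat) y (fun (δ : Nat) => fun (ε : Nat) => succ ε) (succ zero)) (succ (succ (succ (succ (succ zero)))))) (vnil Nat))) (vnil (Vec Nat (succ (succ zero))))
  ~> vcons (Vec Nat (succ (succ zero))) zero (vcons Nat (succ zero) (succ (succ (succ (succ (succ zero))))) (vcons Nat zero (elimNat (fun (y : Nat) => Nat) (succ (succ (succ (succ (succ zero))))) (fun (ζ : Nat) => fun (δ : Nat) => succ δ) (succ zero)) (vnil Nat))) (vnil (Vec Nat (succ (succ zero))))
  ~> vcons (Vec Nat (succ (succ zero))) zero (vcons Nat (succ zero) (succ (succ (succ (succ (succ zero))))) (vcons Nat zero ((fun (y : Nat) => fun (ζ : Nat) => succ ζ) zero (elimNat (fun (δ : Nat) => Nat) (succ (succ (succ (succ (succ zero))))) (fun (ε : Nat) => fun (r : Nat) => succ r) zero)) (vnil Nat))) (vnil (Vec Nat (succ (succ zero))))
  ~> vcons (Vec Nat (succ (succ zero))) zero (vcons Nat (succ zero) (succ (succ (succ (succ (succ zero))))) (vcons Nat zero ((fun (y : Nat) => succ y) (elimNat (fun (ζ : Nat) => Nat) (succ (succ (succ (succ (succ zero))))) (fun (δ : Nat) => fun (ε : Nat) => succ ε) zero)) (vnil Nat))) (vnil (Vec Nat (succ (succ zero))))
  ~> vcons (Vec Nat (succ (succ zero))) zero (vcons Nat (succ zero) (succ (succ (succ (succ (succ zero))))) (vcons Nat zero (succ (elimNat (fun (y : Nat) => Nat) (succ (succ (succ (succ (succ zero))))) (fun (ζ : Nat) => fun (δ : Nat) => succ δ) zero)) (vnil Nat))) (vnil (Vec Nat (succ (succ zero))))
  ~> vcons (Vec Nat (succ (succ zero))) zero (vcons Nat (succ zero) (succ (succ (succ (succ (succ zero))))) (vcons Nat zero (succ (succ (succ (succ (succ (succ zero)))))) (vnil Nat))) (vnil (Vec Nat (succ (succ zero))))
type:
  Vec (Vec Nat (succ (succ zero))) (succ zero)


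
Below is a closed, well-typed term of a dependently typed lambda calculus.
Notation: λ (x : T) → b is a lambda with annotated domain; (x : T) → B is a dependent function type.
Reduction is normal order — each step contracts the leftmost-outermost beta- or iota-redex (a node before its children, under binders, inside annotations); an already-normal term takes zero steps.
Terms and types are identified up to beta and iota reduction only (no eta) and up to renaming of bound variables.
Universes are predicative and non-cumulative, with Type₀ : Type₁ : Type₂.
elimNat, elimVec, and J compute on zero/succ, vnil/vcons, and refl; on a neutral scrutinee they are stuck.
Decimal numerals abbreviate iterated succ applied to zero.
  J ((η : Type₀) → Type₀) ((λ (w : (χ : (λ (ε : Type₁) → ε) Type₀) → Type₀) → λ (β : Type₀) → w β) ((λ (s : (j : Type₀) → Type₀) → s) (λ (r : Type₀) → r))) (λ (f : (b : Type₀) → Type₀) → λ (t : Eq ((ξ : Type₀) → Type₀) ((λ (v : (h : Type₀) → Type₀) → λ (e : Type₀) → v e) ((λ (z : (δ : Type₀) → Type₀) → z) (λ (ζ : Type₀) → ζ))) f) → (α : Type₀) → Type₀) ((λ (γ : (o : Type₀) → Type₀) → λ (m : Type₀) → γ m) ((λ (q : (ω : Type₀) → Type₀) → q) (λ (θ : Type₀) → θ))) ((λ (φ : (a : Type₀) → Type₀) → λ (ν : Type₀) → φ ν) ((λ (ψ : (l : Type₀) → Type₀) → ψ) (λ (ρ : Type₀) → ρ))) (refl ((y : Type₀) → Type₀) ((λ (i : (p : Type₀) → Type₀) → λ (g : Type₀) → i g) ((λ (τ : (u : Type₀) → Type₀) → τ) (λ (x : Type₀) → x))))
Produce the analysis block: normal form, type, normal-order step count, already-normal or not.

normal form:
  λ (η : Type₀) → η
type:
  (η : Type₀) → Type₀
steps to reach normal form (normal order): 4
started in normal form: no
first redex: a J iota-redex


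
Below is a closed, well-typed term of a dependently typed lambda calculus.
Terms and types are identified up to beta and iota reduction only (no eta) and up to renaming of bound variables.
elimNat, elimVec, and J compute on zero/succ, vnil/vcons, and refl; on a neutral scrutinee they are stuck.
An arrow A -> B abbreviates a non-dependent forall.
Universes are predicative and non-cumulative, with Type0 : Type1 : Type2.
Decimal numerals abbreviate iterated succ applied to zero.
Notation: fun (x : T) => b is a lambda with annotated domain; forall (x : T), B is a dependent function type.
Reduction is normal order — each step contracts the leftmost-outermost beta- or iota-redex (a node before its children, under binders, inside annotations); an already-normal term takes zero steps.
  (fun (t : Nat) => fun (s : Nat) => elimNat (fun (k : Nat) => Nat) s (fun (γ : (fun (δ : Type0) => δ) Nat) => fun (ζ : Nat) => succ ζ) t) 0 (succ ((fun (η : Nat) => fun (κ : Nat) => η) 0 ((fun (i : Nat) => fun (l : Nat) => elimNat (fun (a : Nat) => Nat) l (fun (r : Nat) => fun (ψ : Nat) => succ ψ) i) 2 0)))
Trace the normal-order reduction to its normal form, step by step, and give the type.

normal-order reduction sequence:
  (fun (t : Nat) => fun (s : Nat) => elimNat (fun (k : Nat) => Nat) s (fun (γ : (fun (δ : Type0) => δ) Nat) => fun (ζ : Nat) => succ ζ) t) 0 (succ ((fun (η : Nat) => fun (κ : Nat) => η) 0 ((fun (i : Nat) => fun (l : Nat) => elimNat (fun (a : Nat) => Nat) l (fun (r : Nat) => fun (ψ : Nat) => succ ψ) i) 2 0)))
  ~> (fun (t : Nat) => elimNat (fun (s : Nat) => Nat) t (fun (k : (fun (γ : Type0) => γ) Nat) => fun (δ : Nat) => succ δ) 0) (succ ((fun (ζ : Nat) => fun (η : Nat) => ζ) 0 ((fun (κ : Nat) => fun (i : Nat) => elimNat (fun (l : Nat) => Nat) i (fun (a : Nat) => fun (r : Nat) => succ r) κ) 2 0)))
  ~> elimNat (fun (t : Nat) => Nat) (succ ((fun (s : Nat) => fun (k : Nat) => s) 0 ((fun (γ : Nat) => fun (δ : Nat) => elimNat (fun (ζ : Nat) => Nat) δ (fun (η : Nat) => fun (κ : Nat) => succ κ) γ) 2 0))) (fun (i : (fun (l : Type0) => l) Nat) => fun (a : Nat) => succ a) 0
  ~> succ ((fun (t : Nat) => fun (s : Nat) => t) 0 ((fun (k : Nat) => fun (γ : Nat) => elimNat (fun (δ : Nat) => Nat) γ (fun (ζ : Nat) => fun (η : Nat) => succ η) k) 2 0))
  ~> succ ((fun (t : Nat) => 0) ((fun (s : Nat) => fun (k : Nat) => elimNat (fun (γ : Nat) => Nat) k (fun (δ : Nat) => fun (ζ : Nat) => succ ζ) s) 2 0))
  ~> 1
type:
  Nat


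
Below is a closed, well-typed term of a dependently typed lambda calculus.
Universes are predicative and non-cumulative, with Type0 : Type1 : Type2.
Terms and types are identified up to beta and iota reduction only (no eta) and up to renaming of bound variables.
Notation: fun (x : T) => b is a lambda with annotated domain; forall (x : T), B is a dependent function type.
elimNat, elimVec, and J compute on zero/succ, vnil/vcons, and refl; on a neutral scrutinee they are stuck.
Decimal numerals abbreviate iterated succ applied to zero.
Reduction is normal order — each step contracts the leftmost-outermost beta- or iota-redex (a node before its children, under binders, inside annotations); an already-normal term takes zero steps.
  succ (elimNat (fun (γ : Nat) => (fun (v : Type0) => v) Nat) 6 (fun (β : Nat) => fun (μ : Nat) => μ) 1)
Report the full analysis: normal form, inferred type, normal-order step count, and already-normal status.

resulting normal form:
  7
inferred type:
  Nat
normal-order step count: 4
term was already normal: no
first redex: an elimNat iota-redex


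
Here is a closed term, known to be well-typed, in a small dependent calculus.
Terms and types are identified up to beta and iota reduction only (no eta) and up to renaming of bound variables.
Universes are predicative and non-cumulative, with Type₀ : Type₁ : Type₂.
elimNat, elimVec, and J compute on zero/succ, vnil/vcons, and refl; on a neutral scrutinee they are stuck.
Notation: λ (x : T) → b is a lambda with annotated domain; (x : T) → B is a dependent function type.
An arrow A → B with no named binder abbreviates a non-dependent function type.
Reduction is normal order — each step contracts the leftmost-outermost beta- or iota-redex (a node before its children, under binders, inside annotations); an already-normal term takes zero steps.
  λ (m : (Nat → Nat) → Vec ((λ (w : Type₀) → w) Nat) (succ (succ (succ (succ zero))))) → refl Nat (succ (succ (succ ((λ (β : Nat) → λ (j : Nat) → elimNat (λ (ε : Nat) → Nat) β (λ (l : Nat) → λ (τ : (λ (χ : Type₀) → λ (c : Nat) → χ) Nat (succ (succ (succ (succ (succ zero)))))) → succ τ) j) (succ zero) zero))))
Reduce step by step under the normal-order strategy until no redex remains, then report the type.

normal-order reduction:
  λ (m : (Nat → Nat) → Vec ((λ (w : Type₀) → w) Nat) (succ (succ (succ (succ zero))))) → refl Nat (succ (succ (succ ((λ (β : Nat) → λ (j : Nat) → elimNat (λ (ε : Nat) → Nat) β (λ (l : Nat) → λ (τ : (λ (χ : Type₀) → λ (c : Nat) → χ) Nat (succ (succ (succ (succ (succ zero)))))) → succ τ) j) (succ zero) zero))))
  ~> λ (m : (Nat → Nat) → Vec Nat (succ (succ (succ (succ zero))))) → refl Nat (succ (succ (succ ((λ (w : Nat) → λ (β : Nat) → elimNat (λ (j : Nat) → Nat) w (λ (ε : Nat) → λ (l : (λ (τ : Type₀) → λ (χ : Nat) → τ) Nat (succ (succ (succ (succ (succ zero)))))) → succ l) β) (succ zero) zero))))
  ~> λ (m : (Nat → Nat) → Vec Nat (succ (succ (succ (succ zero))))) → refl Nat (succ (succ (succ ((λ (w : Nat) → elimNat (λ (β : Nat) → Nat) (succ zero) (λ (j : Nat) → λ (ε : (λ (l : Type₀) → λ (τ : Nat) → l) Nat (succ (succ (succ (succ (succ zero)))))) → succ ε) w) zero))))
  ~> λ (m : (Nat → Nat) → Vec Nat (succ (succ (succ (succ zero))))) → refl Nat (succ (succ (succ (elimNat (λ (w : Nat) → Nat) (succ zero) (λ (β : Nat) → λ (j : (λ (ε : Type₀) → λ (l : Nat) → ε) Nat (succ (succ (succ (succ (succ zero)))))) → succ j) zero))))
  ~> λ (m : (Nat → Nat) → Vec Nat (succ (succ (succ (succ zero))))) → refl Nat (succ (succ (succ (succ zero))))
type:
  ((Nat → Nat) → Vec Nat (succ (succ (succ (succ zero))))) → Eq Nat (succ (succ (succ (succ zero)))) (succ (succ (succ (succ zero))))


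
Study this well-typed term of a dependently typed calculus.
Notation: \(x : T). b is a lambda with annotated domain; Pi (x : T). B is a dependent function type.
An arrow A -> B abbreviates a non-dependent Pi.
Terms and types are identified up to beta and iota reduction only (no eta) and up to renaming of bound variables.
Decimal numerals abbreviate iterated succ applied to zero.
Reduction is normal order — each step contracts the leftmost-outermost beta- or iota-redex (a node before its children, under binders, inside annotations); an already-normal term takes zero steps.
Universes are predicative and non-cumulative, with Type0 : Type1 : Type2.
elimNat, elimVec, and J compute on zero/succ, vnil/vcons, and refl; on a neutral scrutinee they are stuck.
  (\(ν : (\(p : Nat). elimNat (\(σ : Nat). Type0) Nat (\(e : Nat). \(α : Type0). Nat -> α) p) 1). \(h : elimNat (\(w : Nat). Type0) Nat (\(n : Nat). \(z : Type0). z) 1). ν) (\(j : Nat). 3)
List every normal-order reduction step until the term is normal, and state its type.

normal-order reduction:
  (\(ν : (\(p : Nat). elimNat (\(σ : Nat). Type0) Nat (\(e : Nat). \(α : Type0). Nat -> α) p) 1). \(h : elimNat (\(w : Nat). Type0) Nat (\(n : Nat). \(z : Type0). z) 1). ν) (\(j : Nat). 3)
  ~> \(ν : elimNat (\(p : Nat). Type0) Nat (\(σ : Nat). \(e : Type0). e) 1). \(α : Nat). 3
  ~> \(ν : (\(p : Nat). \(σ : Type0). σ) 0 (elimNat (\(e : Nat). Type0) Nat (\(α : Nat). \(h : Type0). h) 0)). \(w : Nat). 3
  ~> \(ν : (\(p : Type0). p) (elimNat (\(σ : Nat). Type0) Nat (\(e : Nat). \(α : Type0). α) 0)). \(h : Nat). 3
  ~> \(ν : elimNat (\(p : Nat). Type0) Nat (\(σ : Nat). \(e : Type0). e) 0). \(α : Nat). 3
  ~> \(ν : Nat). \(p : Nat). 3
the term's type:
  Nat -> Nat -> Nat


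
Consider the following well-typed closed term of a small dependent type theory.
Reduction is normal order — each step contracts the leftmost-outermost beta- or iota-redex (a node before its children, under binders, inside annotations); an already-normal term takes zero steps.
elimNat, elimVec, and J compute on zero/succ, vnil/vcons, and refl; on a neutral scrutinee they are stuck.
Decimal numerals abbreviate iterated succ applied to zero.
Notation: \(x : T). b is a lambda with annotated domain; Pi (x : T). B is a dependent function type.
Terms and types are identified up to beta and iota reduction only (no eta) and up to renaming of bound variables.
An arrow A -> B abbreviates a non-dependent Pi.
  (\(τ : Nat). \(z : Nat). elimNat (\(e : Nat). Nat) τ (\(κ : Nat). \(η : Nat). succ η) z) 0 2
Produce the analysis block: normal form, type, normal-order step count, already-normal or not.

normal form:
  2
the term's type:
  Nat
normal-order step count: 9
already normal: no
first redex: a beta-redex


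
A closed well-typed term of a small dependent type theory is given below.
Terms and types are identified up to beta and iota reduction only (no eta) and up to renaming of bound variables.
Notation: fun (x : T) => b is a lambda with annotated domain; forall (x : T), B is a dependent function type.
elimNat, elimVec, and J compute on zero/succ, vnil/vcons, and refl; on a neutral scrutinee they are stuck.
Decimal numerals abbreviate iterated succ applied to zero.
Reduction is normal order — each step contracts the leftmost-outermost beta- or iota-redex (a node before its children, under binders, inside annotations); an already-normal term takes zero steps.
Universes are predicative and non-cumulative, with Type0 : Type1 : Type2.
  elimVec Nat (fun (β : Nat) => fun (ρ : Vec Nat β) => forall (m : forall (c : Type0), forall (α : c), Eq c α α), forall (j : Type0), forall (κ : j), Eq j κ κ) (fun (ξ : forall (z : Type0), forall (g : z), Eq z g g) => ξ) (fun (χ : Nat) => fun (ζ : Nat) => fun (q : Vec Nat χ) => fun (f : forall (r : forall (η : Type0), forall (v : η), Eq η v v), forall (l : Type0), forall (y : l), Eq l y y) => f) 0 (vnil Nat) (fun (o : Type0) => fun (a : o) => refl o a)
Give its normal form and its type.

resulting normal form:
  fun (β : Type0) => fun (ρ : β) => refl β ρ
inferred type:
  forall (β : Type0), forall (ρ : β), Eq β ρ ρ
observation: the leftmost-outermost redex is an elimVec iota-redex, and normalization takes 2 steps.


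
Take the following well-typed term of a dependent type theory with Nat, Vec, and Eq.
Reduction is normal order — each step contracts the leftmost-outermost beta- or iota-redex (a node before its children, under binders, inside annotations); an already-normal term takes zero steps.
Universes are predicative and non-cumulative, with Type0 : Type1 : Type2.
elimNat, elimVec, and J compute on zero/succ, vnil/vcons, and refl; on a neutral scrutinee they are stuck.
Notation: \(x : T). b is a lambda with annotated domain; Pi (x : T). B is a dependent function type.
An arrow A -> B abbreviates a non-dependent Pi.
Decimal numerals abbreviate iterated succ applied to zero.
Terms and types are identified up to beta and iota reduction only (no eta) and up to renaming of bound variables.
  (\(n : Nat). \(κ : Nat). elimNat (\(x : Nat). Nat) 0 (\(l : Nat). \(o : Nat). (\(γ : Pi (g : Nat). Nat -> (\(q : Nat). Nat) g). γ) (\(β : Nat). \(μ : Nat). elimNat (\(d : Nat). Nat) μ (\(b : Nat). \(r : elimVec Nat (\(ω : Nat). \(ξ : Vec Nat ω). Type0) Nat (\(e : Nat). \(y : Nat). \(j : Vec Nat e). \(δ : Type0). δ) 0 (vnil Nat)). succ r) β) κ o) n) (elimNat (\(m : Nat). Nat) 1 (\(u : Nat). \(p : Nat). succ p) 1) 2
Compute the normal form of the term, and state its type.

normal form:
  4
inferred type:
  Nat


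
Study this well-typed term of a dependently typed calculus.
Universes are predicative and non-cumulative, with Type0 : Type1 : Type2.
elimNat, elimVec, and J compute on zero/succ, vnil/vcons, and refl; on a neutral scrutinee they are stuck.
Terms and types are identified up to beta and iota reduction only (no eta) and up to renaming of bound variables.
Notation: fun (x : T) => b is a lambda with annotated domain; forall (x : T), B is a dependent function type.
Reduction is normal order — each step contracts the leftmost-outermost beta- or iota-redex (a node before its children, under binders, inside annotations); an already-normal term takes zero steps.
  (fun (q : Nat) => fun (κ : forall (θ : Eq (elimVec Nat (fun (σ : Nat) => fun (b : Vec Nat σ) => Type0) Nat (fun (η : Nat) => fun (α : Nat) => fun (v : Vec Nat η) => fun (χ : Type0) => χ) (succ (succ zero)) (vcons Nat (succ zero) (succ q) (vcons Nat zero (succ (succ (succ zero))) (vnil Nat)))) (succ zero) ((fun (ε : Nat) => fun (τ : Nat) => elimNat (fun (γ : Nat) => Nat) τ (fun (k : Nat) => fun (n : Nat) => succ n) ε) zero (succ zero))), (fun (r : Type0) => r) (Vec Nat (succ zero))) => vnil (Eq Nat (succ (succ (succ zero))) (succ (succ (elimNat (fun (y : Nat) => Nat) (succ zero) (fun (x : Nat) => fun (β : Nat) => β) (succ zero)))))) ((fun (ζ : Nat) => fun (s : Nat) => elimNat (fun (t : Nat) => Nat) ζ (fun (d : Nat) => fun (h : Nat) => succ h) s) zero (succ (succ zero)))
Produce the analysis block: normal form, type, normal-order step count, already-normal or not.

resulting normal form:
  fun (q : forall (κ : Eq Nat (succ zero) (succ zero)), Vec Nat (succ zero)) => vnil (Eq Nat (succ (succ (succ zero))) (succ (succ (succ zero))))
inferred type:
  forall (q : forall (κ : Eq Nat (succ zero) (succ zero)), Vec Nat (succ zero)), Vec (Eq Nat (succ (succ (succ zero))) (succ (succ (succ zero)))) zero
steps to reach normal form (normal order): 20
started in normal form: no
first contracted redex: a beta-redex


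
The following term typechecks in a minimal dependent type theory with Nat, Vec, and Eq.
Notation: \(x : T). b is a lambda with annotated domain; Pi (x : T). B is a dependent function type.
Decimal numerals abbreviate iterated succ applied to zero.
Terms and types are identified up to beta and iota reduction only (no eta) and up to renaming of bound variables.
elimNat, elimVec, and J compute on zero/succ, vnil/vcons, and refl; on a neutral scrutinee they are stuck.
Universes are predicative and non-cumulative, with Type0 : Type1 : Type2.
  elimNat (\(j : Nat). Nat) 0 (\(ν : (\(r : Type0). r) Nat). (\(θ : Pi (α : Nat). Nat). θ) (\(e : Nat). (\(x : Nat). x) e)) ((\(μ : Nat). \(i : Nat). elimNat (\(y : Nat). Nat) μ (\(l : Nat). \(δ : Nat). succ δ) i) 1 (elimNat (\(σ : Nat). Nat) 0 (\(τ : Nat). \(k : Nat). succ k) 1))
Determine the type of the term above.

the term's type:
  Nat


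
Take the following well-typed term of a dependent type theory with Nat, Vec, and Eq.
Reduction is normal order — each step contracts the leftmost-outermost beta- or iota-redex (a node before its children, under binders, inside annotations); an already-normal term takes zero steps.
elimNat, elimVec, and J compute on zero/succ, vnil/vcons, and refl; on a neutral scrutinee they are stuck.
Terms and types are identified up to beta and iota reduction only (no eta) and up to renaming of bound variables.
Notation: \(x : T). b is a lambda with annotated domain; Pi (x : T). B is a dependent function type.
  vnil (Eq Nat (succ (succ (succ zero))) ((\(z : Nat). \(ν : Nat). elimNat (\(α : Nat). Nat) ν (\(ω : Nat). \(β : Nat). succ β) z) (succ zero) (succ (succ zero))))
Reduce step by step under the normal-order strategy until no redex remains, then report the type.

normal-order reduction sequence:
  vnil (Eq Nat (succ (succ (succ zero))) ((\(z : Nat). \(ν : Nat). elimNat (\(α : Nat). Nat) ν (\(ω : Nat). \(β : Nat). succ β) z) (succ zero) (succ (succ zero))))
  ~> vnil (Eq Nat (succ (succ (succ zero))) ((\(z : Nat). elimNat (\(ν : Nat). Nat) z (\(α : Nat). \(ω : Nat). succ ω) (succ zero)) (succ (succ zero))))
  ~> vnil (Eq Nat (succ (succ (succ zero))) (elimNat (\(z : Nat). Nat) (succ (succ zero)) (\(ν : Nat). \(α : Nat). succ α) (succ zero)))
  ~> vnil (Eq Nat (succ (succ (succ zero))) ((\(z : Nat). \(ν : Nat). succ ν) zero (elimNat (\(α : Nat). Nat) (succ (succ zero)) (\(ω : Nat). \(β : Nat). succ β) zero)))
  ~> vnil (Eq Nat (succ (succ (succ zero))) ((\(z : Nat). succ z) (elimNat (\(ν : Nat). Nat) (succ (succ zero)) (\(α : Nat). \(ω : Nat). succ ω) zero)))
  ~> vnil (Eq Nat (succ (succ (succ zero))) (succ (elimNat (\(z : Nat). Nat) (succ (succ zero)) (\(ν : Nat). \(α : Nat). succ α) zero)))
  ~> vnil (Eq Nat (succ (succ (succ zero))) (succ (succ (succ zero))))
type:
  Vec (Eq Nat (succ (succ (succ zero))) (succ (succ (succ zero)))) zero


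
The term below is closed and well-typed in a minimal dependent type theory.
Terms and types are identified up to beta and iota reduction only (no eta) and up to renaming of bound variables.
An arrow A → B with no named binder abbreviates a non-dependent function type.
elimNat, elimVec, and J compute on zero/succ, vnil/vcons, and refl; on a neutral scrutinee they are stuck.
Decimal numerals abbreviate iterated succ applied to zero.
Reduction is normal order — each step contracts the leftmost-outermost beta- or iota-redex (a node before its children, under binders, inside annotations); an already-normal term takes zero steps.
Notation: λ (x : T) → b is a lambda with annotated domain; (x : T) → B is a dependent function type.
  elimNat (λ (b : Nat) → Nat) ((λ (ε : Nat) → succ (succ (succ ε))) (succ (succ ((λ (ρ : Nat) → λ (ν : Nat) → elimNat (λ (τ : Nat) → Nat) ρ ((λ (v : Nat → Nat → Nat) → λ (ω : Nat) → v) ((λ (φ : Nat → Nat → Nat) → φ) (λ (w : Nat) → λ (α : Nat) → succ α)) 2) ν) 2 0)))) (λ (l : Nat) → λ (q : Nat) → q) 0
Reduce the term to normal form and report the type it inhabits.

reduced normal form:
  7
the term's type:
  Nat


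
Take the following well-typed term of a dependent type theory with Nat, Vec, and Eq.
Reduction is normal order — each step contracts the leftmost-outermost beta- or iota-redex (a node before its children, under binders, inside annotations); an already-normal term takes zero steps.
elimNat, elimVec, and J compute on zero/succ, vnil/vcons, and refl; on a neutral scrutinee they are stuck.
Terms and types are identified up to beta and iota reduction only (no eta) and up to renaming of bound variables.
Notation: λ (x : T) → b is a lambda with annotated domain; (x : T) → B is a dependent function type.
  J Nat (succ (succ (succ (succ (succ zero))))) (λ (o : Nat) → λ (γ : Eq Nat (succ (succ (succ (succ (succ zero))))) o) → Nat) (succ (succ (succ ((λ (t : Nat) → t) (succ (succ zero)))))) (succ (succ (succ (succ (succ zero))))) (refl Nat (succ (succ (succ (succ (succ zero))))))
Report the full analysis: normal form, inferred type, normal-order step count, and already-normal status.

reduced normal form:
  succ (succ (succ (succ (succ zero))))
type:
  Nat
reduction steps (normal order): 2
term was already normal: no
first redex: a J iota-redex


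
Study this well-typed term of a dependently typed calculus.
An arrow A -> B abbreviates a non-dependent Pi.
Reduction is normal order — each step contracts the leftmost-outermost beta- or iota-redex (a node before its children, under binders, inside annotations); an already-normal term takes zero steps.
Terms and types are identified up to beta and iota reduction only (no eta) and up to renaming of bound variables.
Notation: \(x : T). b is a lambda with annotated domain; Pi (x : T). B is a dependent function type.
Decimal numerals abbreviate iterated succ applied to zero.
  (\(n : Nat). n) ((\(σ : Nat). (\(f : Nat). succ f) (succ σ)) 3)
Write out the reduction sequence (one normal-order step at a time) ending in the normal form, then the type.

normal-order reduction:
  (\(n : Nat). n) ((\(σ : Nat). (\(f : Nat). succ f) (succ σ)) 3)
  ~> (\(n : Nat). (\(σ : Nat). succ σ) (succ n)) 3
  ~> (\(n : Nat). succ n) 4
  ~> 5
inferred type:
  Nat


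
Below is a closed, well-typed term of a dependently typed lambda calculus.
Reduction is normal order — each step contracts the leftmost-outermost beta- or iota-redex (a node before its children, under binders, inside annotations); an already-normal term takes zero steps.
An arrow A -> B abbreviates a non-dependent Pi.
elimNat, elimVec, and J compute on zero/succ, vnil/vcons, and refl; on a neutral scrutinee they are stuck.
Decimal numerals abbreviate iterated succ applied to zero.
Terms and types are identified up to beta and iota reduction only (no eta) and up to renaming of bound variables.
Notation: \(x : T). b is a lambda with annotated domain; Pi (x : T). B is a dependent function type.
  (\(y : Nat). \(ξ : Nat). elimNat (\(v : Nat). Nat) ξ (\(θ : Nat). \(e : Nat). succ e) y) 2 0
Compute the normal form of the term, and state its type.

reduced normal form:
  2
the term's type:
  Nat
observation: the term reaches its normal form after 9 normal-order steps.


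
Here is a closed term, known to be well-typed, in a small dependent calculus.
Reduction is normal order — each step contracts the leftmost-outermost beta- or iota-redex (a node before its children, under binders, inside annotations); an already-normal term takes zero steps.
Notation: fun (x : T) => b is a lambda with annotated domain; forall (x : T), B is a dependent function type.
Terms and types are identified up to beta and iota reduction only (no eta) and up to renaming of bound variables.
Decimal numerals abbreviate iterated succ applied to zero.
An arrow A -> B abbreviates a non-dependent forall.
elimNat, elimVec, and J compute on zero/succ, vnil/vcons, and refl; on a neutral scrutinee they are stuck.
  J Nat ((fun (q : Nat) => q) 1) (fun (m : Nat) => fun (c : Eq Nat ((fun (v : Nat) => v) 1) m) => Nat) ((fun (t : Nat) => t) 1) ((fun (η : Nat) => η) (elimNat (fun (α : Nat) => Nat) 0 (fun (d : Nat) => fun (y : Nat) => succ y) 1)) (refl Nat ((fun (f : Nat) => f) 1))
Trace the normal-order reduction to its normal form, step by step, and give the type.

normal-order reduction sequence:
  J Nat ((fun (q : Nat) => q) 1) (fun (m : Nat) => fun (c : Eq Nat ((fun (v : Nat) => v) 1) m) => Nat) ((fun (t : Nat) => t) 1) ((fun (η : Nat) => η) (elimNat (fun (α : Nat) => Nat) 0 (fun (d : Nat) => fun (y : Nat) => succ y) 1)) (refl Nat ((fun (f : Nat) => f) 1))
  ~> (fun (q : Nat) => q) 1
  ~> 1
inferred type:
  Nat
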